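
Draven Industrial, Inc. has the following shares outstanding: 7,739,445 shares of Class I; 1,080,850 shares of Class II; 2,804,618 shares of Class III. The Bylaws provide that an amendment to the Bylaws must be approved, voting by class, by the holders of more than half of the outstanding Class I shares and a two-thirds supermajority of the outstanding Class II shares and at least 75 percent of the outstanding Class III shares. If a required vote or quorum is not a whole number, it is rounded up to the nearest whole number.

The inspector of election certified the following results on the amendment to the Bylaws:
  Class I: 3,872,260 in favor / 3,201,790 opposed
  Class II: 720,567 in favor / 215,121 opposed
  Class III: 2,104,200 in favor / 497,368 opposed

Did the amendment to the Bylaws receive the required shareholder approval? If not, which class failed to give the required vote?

Approved — every class gave the required vote.

Class I: a majority of 7739445 is 3869723; 3,869,723 required, 3,872,260 in favor — approved.
Class II: 2/3 of 1080850 = 720566.67, rounded up to 720567; 720,567 required, 720,567 in favor — approved.
Class III: 3/4 of 2804618 = 2103463.50, rounded up to 2103464; 2,103,464 required, 2,104,200 in favor — approved.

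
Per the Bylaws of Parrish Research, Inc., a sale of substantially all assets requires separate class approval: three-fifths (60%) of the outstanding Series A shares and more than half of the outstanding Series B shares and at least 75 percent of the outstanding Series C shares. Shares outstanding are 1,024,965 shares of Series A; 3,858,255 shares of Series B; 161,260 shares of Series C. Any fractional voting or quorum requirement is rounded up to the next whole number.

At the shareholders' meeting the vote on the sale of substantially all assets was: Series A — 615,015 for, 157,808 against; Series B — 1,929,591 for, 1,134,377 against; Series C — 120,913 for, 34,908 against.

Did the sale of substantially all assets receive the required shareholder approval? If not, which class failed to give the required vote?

Not approved — the Series C shares did not give the required vote.

Series A: 3/5 of 1024965 = 614979; 614,979 required, 615,015 in favor — approved.
Series B: a majority of 3858255 is 1929128; 1,929,128 required, 1,929,591 in favor — approved.
Series C: 3/4 of 161260 = 120945; 120,945 required, 120,913 in favor — not approved.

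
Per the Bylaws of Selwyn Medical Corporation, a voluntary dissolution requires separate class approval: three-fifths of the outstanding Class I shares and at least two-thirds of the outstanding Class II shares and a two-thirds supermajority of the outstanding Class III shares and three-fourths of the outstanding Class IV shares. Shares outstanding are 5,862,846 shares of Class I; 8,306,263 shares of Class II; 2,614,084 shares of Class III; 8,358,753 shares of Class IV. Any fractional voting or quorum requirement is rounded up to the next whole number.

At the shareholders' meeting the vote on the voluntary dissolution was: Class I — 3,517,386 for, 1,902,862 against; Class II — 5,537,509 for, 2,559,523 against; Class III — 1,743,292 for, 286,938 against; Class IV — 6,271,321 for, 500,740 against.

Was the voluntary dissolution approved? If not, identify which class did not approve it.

Not approved — the Class I shares did not give the required vote.

Class I: 3/5 of 5862846 = 3517707.60, rounded up to 3517708; 3,517,708 required, 3,517,386 in favor — not approved.
Class II: 2/3 of 8306263 = 5537508.67, rounded up to 5537509; 5,537,509 required, 5,537,509 in favor — approved.
Class III: 2/3 of 2614084 = 1742722.67, rounded up to 1742723; 1,742,723 required, 1,743,292 in favor — approved.
Class IV: 3/4 of 8358753 = 6269064.75, rounded up to 6269065; 6,269,065 required, 6,271,321 in favor — approved.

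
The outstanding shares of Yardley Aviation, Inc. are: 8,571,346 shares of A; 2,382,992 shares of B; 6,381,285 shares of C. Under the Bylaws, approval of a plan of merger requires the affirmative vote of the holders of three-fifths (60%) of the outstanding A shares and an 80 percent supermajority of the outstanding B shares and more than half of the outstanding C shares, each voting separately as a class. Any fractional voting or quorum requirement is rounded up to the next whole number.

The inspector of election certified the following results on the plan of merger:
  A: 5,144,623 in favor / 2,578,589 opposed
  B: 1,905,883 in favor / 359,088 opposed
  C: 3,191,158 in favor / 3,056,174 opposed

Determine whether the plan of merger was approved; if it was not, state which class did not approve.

A: 3/5 of 8571346 = 5142807.60, rounded up to 5142808; 5,142,808 required, 5,144,623 in favor — approved.
B: 4/5 of 2382992 = 1906393.60, rounded up to 1906394; 1,906,394 required, 1,905,883 in favor — not approved.
C: a majority of 6381285 is 3190643; 3,190,643 required, 3,191,158 in favor — approved.

Not approved — the B shares did not give the required vote.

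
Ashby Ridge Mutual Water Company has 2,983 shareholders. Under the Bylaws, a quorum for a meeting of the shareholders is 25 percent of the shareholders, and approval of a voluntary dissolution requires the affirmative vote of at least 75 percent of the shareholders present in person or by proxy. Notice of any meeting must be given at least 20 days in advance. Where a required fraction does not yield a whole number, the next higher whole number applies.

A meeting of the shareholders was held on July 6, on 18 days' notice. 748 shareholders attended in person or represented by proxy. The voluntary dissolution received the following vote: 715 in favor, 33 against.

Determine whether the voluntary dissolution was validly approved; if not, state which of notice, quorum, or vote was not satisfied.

Invalid — notice requirement not satisfied.

Notice: 18 days given; 20 required. Not satisfied.
Quorum: 25% of 2,983 = 745.75, rounded up to 746; 748 present. Satisfied.
Vote: requires three-fourths of those present (748); 3/4 of 748 = 561, so 561 needed; 715 in favor. Satisfied.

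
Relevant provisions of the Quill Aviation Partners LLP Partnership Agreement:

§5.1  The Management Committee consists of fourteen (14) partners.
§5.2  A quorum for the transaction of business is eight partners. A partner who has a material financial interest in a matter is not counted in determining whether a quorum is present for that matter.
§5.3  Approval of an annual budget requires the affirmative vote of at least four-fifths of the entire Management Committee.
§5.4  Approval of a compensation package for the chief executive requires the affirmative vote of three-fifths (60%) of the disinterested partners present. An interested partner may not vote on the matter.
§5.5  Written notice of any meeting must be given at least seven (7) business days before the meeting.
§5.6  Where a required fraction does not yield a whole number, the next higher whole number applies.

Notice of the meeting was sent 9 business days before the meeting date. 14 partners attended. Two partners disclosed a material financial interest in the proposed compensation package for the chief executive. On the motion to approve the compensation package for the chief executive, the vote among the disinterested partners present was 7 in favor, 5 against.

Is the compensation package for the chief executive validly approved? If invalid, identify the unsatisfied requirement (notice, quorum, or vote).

Notice: 9 business days given; 7 required (9 ≥ 7). Satisfied.
Quorum: 14 present, but the 2 interested partners do not count, leaving 12. Quorum is 8. Satisfied.
Vote: the compensation package for the chief executive requires three-fifths of the disinterested partners present (14 − 2 = 12). 3/5 of 12 = 7.20, rounded up to 8, so 8 affirmative votes are needed; 7 voted in favor. Not satisfied.

Invalid — vote requirement not satisfied.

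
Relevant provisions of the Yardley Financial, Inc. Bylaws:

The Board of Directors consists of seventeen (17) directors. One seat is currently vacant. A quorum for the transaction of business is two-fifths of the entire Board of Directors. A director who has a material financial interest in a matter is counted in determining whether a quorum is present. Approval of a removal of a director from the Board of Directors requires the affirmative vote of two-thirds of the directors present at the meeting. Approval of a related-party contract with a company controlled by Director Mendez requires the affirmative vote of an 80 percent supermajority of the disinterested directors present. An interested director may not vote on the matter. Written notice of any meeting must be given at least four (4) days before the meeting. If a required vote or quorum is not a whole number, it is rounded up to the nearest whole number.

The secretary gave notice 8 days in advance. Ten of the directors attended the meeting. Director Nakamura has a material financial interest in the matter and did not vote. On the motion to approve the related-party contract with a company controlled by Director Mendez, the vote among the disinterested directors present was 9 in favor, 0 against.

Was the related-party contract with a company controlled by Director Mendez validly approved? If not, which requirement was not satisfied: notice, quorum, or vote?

Notice: 8 days given; 4 required (8 ≥ 4). Satisfied.
Quorum: 10 present (interested directors count toward quorum); quorum is 7. Satisfied.
Vote: the related-party contract with a company controlled by Director Mendez requires four-fifths of the disinterested directors present (10 − 1 = 9). 4/5 of 9 = 7.20, rounded up to 8, so 8 affirmative votes are needed; 9 voted in favor. Satisfied.

Valid — all requirements satisfied.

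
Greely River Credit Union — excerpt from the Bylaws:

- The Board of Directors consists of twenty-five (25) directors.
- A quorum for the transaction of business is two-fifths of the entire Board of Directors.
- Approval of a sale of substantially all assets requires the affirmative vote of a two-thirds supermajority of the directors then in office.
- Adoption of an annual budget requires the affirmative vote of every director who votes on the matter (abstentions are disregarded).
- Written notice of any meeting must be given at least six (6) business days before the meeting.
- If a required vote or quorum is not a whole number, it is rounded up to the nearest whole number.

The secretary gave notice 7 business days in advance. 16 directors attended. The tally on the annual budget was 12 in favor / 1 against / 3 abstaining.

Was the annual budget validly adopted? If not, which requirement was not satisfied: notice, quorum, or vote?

Invalid — vote requirement not satisfied.

Notice: 7 business days given; 6 required (7 ≥ 6). Satisfied.
Quorum: 16 present; quorum is 10. Satisfied.
Vote: the annual budget requires the unanimous vote of the votes cast (16 present − 3 abstaining = 13). Unanimous means all 13, so 13 affirmative votes are needed; 12 voted in favor. Not satisfied.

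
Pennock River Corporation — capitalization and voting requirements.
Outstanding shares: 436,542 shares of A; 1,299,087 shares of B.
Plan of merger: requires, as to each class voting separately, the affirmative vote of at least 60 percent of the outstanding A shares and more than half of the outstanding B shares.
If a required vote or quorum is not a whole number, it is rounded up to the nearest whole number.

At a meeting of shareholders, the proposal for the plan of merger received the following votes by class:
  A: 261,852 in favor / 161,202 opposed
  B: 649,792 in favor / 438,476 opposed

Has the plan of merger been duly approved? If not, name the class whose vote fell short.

A: 3/5 of 436542 = 261925.20, rounded up to 261926; 261,926 required, 261,852 in favor — not approved.
B: a majority of 1299087 is 649544; 649,544 required, 649,792 in favor — approved.

Not approved — the A shares did not give the required vote.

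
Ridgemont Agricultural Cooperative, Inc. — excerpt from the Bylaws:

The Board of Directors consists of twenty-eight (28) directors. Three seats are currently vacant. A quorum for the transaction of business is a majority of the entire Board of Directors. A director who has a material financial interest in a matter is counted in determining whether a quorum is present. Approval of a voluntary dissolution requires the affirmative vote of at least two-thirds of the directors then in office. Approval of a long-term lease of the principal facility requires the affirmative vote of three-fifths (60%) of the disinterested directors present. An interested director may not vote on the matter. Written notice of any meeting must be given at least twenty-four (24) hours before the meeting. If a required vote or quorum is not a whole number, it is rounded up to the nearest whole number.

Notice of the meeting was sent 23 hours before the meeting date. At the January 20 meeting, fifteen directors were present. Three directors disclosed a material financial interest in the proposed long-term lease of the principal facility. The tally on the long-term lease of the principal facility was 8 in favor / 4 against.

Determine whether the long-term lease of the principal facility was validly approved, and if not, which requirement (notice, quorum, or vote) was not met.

Invalid — notice requirement not satisfied.

Notice: 23 hours given; 24 required (23 < 24). Not satisfied.
Quorum: 15 present (interested directors count toward quorum); quorum is 15. Satisfied.
Vote: the long-term lease of the principal facility requires three-fifths of the disinterested directors present (15 − 3 = 12). 3/5 of 12 = 7.20, rounded up to 8, so 8 affirmative votes are needed; 8 voted in favor. Satisfied.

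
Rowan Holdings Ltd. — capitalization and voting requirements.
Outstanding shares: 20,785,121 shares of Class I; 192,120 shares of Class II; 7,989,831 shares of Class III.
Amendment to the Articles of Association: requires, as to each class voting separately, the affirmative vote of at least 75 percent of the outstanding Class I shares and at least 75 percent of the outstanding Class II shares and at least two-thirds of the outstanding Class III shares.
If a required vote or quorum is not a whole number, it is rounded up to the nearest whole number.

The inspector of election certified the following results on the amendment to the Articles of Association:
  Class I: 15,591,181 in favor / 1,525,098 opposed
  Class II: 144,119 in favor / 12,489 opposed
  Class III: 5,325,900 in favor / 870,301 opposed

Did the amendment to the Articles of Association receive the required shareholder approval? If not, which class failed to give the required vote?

Class I: 3/4 of 20785121 = 15588840.75, rounded up to 15588841; 15,588,841 required, 15,591,181 in favor — approved.
Class II: 3/4 of 192120 = 144090; 144,090 required, 144,119 in favor — approved.
Class III: 2/3 of 7989831 = 5326554; 5,326,554 required, 5,325,900 in favor — not approved.

Not approved — the Class III shares did not give the required vote.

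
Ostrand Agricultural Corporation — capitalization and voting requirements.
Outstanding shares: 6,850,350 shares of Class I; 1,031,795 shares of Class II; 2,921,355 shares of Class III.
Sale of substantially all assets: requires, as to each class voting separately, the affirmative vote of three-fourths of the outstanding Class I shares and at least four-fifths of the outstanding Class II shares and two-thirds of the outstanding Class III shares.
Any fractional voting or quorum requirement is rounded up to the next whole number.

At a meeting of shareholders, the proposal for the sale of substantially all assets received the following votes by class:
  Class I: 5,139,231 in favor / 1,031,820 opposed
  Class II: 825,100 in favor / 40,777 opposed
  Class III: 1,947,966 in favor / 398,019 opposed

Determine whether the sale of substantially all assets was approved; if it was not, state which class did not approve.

Class I: 3/4 of 6850350 = 5137762.50, rounded up to 5137763; 5,137,763 required, 5,139,231 in favor — approved.
Class II: 4/5 of 1031795 = 825436; 825,436 required, 825,100 in favor — not approved.
Class III: 2/3 of 2921355 = 1947570; 1,947,570 required, 1,947,966 in favor — approved.

Not approved — the Class II shares did not give the required vote.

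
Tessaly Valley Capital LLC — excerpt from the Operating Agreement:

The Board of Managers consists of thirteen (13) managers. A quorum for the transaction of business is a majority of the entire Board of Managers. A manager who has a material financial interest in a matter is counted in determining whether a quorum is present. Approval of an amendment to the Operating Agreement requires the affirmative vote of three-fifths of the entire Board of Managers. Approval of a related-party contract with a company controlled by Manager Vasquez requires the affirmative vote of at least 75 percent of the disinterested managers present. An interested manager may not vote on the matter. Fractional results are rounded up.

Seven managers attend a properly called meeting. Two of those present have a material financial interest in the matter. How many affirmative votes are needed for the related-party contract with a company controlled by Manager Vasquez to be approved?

4

The related-party contract with a company controlled by Manager Vasquez requires three-fourths of the disinterested managers present (7 − 2 = 5).
3/4 of 5 = 3.75, rounded up to 4.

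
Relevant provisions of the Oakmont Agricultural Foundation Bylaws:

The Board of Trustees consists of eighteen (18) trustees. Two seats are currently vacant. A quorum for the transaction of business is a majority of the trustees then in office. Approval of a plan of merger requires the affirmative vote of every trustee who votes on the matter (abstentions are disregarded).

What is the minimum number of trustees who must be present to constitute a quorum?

9

A majority of 16 is 9.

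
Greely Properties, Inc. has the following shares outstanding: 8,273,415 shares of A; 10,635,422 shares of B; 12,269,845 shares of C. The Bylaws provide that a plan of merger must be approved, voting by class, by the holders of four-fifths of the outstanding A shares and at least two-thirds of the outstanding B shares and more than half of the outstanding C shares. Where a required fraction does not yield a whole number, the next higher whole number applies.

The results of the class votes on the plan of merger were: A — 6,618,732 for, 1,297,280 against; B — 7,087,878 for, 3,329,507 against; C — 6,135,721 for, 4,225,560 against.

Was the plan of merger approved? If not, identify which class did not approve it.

A: 4/5 of 8273415 = 6618732; 6,618,732 required, 6,618,732 in favor — approved.
B: 2/3 of 10635422 = 7090281.33, rounded up to 7090282; 7,090,282 required, 7,087,878 in favor — not approved.
C: a majority of 12269845 is 6134923; 6,134,923 required, 6,135,721 in favor — approved.

Not approved — the B shares did not give the required vote.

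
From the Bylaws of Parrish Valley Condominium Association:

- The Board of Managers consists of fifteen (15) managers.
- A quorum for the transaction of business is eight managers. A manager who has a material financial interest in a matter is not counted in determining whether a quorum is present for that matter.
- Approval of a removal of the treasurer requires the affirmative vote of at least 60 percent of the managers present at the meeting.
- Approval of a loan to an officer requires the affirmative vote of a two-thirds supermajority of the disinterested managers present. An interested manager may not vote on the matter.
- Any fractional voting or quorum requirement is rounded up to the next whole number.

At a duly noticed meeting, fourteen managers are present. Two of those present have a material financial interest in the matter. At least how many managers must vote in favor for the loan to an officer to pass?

The loan to an officer requires two-thirds of the disinterested managers present (14 − 2 = 12).
2/3 of 12 = 8.

8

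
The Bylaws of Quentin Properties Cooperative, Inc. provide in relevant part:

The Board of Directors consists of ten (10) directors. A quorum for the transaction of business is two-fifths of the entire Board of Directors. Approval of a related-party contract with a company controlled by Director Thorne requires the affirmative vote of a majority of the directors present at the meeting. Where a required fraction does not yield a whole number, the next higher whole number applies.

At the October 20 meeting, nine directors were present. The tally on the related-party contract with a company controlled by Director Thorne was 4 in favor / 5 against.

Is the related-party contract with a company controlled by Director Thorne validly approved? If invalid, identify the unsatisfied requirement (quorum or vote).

Invalid — vote requirement not satisfied.

Quorum: 9 present; quorum is 4. Satisfied.
Vote: the related-party contract with a company controlled by Director Thorne requires a majority of the directors present (9). A majority of 9 is 5, so 5 affirmative votes are needed; 4 voted in favor. Not satisfied.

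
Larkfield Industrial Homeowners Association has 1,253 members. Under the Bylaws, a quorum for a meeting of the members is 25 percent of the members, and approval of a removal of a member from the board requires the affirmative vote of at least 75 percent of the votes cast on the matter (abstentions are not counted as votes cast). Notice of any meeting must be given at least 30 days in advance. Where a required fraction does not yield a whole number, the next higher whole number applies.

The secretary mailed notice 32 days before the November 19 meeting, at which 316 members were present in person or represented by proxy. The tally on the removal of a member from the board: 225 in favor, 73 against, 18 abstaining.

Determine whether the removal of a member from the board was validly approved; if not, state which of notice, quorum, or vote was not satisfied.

Valid — all requirements satisfied.

Notice: 32 days given; 30 required. Satisfied.
Quorum: 25% of 1,253 = 313.25, rounded up to 314; 316 present. Satisfied.
Vote: requires three-fourths of the votes cast (316 − 18 abstaining = 298); 3/4 of 298 = 223.50, rounded up to 224, so 224 needed; 225 in favor. Satisfied.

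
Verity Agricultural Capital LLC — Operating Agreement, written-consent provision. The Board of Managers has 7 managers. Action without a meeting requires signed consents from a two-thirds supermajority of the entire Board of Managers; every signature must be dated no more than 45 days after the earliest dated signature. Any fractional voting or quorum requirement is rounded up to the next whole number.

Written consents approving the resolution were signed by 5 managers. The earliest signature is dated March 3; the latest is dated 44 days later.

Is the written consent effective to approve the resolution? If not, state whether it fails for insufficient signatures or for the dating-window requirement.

Effective — both the signature and dating-window requirements are satisfied.

Signatures required: a two-thirds supermajority of 7 — 2/3 of 7 = 4.67, rounded up to 5, so 5 needed; 5 signed. Sufficient.
Dating window: the latest signature is 44 days after the earliest; the limit is 45 days. Within the window.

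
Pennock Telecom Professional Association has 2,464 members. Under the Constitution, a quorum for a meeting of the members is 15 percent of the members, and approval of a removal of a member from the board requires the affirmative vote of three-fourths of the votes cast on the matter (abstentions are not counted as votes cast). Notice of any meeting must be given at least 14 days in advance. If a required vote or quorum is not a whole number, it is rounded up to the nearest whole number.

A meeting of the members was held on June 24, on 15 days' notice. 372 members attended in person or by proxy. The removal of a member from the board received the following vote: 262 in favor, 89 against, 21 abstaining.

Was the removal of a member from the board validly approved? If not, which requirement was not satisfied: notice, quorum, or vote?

Notice: 15 days given; 14 required. Satisfied.
Quorum: 15% of 2,464 = 369.60, rounded up to 370; 372 present. Satisfied.
Vote: requires three-fourths of the votes cast (372 − 21 abstaining = 351); 3/4 of 351 = 263.25, rounded up to 264, so 264 needed; 262 in favor. Not satisfied.

Invalid — vote requirement not satisfied.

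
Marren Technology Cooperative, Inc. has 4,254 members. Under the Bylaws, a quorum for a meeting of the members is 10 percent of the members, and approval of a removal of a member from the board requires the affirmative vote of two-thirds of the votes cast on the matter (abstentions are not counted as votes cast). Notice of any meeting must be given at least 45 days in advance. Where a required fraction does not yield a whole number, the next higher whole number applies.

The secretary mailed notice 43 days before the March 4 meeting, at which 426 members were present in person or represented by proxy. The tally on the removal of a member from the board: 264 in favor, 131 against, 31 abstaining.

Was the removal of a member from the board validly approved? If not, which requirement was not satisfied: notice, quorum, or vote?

Notice: 43 days given; 45 required. Not satisfied.
Quorum: 10% of 4,254 = 425.40, rounded up to 426; 426 present. Satisfied.
Vote: requires two-thirds of the votes cast (426 − 31 abstaining = 395); 2/3 of 395 = 263.33, rounded up to 264, so 264 needed; 264 in favor. Satisfied.

Invalid — notice requirement not satisfied.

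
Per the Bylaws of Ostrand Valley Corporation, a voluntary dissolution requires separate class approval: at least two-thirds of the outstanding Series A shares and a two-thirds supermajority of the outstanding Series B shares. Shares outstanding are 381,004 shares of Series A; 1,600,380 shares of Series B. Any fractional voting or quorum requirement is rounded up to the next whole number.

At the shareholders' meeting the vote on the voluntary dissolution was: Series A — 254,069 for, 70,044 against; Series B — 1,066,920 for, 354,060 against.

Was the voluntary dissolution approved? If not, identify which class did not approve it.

Series A: 2/3 of 381004 = 254002.67, rounded up to 254003; 254,003 required, 254,069 in favor — approved.
Series B: 2/3 of 1600380 = 1066920; 1,066,920 required, 1,066,920 in favor — approved.

Approved — every class gave the required vote.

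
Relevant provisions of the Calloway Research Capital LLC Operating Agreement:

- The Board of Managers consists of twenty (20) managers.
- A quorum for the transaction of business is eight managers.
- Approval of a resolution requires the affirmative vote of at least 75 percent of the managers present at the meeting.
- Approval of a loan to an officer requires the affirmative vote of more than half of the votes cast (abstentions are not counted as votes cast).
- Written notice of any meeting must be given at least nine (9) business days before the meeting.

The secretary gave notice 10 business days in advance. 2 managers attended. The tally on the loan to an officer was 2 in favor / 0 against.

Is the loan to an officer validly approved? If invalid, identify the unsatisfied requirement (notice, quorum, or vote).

Invalid — quorum requirement not satisfied.

Notice: 10 business days given; 9 required (10 ≥ 9). Satisfied.
Quorum: 2 present; quorum is 8. Not satisfied.
Vote: the loan to an officer requires a majority of the votes cast (2). A majority of 2 is 2, so 2 affirmative votes are needed; 2 voted in favor. Satisfied. (Moot — without a quorum no business can be validly transacted.)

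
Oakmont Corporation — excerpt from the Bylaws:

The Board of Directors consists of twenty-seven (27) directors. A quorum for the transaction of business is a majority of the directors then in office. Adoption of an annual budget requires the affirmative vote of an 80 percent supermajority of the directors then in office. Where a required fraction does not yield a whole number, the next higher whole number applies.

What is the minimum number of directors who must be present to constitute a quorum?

A majority of 27 is 14.

14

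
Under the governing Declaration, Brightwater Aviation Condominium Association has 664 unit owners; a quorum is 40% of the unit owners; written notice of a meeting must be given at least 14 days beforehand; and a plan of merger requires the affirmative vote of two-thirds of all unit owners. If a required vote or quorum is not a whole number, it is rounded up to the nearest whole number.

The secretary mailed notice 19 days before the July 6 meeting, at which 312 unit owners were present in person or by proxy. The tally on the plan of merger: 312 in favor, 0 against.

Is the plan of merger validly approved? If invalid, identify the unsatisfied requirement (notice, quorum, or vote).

Notice: 19 days given; 14 required. Satisfied.
Quorum: 40% of 664 = 265.60, rounded up to 266; 312 present. Satisfied.
Vote: requires two-thirds of all unit owners (664); 2/3 of 664 = 442.67, rounded up to 443, so 443 needed; 312 in favor. Not satisfied.

Invalid — vote requirement not satisfied.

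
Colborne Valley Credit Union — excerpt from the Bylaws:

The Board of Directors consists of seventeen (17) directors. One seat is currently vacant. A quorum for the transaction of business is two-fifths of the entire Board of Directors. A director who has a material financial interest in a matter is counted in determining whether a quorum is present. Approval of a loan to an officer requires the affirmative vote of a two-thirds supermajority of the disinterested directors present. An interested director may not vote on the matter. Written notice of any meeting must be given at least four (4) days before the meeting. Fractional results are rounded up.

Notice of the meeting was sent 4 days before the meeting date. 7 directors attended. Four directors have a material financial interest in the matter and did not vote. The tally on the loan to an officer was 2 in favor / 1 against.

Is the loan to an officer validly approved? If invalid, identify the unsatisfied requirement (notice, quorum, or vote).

Valid — all requirements satisfied.

Notice: 4 days given; 4 required (4 ≥ 4). Satisfied.
Quorum: 7 present (interested directors count toward quorum); quorum is 7. Satisfied.
Vote: the loan to an officer requires two-thirds of the disinterested directors present (7 − 4 = 3). 2/3 of 3 = 2, so 2 affirmative votes are needed; 2 voted in favor. Satisfied.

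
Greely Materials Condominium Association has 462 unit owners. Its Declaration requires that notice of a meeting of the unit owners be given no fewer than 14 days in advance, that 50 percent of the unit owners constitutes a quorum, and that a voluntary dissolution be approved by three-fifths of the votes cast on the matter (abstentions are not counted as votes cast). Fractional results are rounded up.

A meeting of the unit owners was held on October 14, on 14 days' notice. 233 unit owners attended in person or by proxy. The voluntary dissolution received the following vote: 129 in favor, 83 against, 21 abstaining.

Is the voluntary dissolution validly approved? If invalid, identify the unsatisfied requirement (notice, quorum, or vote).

Valid — all requirements satisfied.

Notice: 14 days given; 14 required. Satisfied.
Quorum: 50% of 462 = 231; 233 present. Satisfied.
Vote: requires three-fifths of the votes cast (233 − 21 abstaining = 212); 3/5 of 212 = 127.20, rounded up to 128, so 128 needed; 129 in favor. Satisfied.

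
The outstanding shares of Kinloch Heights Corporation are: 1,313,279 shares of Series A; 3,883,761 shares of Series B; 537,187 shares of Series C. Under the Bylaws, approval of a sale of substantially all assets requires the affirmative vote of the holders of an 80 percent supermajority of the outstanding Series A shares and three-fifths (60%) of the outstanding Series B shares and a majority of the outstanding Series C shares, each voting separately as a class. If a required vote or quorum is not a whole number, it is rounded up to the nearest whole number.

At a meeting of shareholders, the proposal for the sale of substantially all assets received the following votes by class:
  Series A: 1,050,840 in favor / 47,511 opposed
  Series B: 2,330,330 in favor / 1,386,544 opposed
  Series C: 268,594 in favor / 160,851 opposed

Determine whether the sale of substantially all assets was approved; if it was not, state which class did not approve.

Series A: 4/5 of 1313279 = 1050623.20, rounded up to 1050624; 1,050,624 required, 1,050,840 in favor — approved.
Series B: 3/5 of 3883761 = 2330256.60, rounded up to 2330257; 2,330,257 required, 2,330,330 in favor — approved.
Series C: a majority of 537187 is 268594; 268,594 required, 268,594 in favor — approved.

Approved — every class gave the required vote.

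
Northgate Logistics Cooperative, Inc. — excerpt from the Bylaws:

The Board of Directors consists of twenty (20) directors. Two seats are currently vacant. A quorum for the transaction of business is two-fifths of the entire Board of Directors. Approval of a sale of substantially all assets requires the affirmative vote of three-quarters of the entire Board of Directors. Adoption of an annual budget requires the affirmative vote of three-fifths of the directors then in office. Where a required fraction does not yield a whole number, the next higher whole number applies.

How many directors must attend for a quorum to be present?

2/5 of 20 = 8.

8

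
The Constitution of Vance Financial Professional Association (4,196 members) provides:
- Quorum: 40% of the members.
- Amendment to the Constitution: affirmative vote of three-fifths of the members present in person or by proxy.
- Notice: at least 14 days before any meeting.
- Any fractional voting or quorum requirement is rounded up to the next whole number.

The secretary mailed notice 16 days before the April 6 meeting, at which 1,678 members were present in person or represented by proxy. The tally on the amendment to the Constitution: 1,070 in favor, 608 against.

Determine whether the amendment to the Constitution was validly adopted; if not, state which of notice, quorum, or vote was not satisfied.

Invalid — quorum requirement not satisfied.

Notice: 16 days given; 14 required. Satisfied.
Quorum: 40% of 4,196 = 1,678.40, rounded up to 1,679; 1,678 present. Not satisfied.
Vote: requires three-fifths of those present (1,678); 3/5 of 1678 = 1006.80, rounded up to 1007, so 1,007 needed; 1,070 in favor. Satisfied.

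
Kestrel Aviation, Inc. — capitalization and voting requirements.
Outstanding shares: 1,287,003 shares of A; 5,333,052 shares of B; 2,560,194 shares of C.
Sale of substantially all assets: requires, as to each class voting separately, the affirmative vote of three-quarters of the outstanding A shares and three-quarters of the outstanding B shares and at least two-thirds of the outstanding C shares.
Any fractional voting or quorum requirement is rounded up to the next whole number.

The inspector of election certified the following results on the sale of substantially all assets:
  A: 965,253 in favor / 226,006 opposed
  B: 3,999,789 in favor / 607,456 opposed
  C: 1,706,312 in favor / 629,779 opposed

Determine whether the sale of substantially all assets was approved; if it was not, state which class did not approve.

A: 3/4 of 1287003 = 965252.25, rounded up to 965253; 965,253 required, 965,253 in favor — approved.
B: 3/4 of 5333052 = 3999789; 3,999,789 required, 3,999,789 in favor — approved.
C: 2/3 of 2560194 = 1706796; 1,706,796 required, 1,706,312 in favor — not approved.

Not approved — the C shares did not give the required vote.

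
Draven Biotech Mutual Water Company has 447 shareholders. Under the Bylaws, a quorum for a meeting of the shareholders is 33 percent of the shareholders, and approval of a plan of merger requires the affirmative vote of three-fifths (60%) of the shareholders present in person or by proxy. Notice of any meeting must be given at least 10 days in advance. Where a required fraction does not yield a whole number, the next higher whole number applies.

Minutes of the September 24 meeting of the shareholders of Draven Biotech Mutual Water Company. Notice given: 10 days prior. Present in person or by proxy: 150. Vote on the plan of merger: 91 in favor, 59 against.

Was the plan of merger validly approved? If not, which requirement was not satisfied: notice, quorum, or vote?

Valid — all requirements satisfied.

Notice: 10 days given; 10 required. Satisfied.
Quorum: 33% of 447 = 147.51, rounded up to 148; 150 present. Satisfied.
Vote: requires three-fifths of those present (150); 3/5 of 150 = 90, so 90 needed; 91 in favor. Satisfied.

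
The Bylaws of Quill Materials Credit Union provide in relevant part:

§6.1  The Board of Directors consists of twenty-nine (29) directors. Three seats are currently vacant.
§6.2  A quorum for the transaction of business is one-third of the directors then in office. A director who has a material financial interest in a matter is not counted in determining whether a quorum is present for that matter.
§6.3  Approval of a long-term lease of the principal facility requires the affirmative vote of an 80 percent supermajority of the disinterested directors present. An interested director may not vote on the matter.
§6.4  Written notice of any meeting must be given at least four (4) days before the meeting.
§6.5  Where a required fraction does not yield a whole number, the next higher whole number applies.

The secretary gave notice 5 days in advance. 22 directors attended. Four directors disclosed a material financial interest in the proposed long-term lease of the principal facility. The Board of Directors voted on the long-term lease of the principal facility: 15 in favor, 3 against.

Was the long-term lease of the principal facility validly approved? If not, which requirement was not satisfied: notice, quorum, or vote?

Valid — all requirements satisfied.

Notice: 5 days given; 4 required (5 ≥ 4). Satisfied.
Quorum: 22 present, but the 4 interested directors do not count, leaving 18. Quorum is 9. Satisfied.
Vote: the long-term lease of the principal facility requires four-fifths of the disinterested directors present (22 − 4 = 18). 4/5 of 18 = 14.40, rounded up to 15, so 15 affirmative votes are needed; 15 voted in favor. Satisfied.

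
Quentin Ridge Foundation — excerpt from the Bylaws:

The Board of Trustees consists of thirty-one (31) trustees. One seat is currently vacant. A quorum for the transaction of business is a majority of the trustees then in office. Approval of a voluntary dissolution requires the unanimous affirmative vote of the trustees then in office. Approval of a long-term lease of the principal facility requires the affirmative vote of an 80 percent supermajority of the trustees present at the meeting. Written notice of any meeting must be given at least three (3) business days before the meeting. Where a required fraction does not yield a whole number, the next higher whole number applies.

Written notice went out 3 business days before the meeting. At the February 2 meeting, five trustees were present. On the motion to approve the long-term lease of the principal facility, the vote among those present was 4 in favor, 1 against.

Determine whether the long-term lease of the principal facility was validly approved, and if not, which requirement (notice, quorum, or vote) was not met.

Notice: 3 business days given; 3 required (3 ≥ 3). Satisfied.
Quorum: 5 present; quorum is 16. Not satisfied.
Vote: the long-term lease of the principal facility requires four-fifths of the trustees present (5). 4/5 of 5 = 4, so 4 affirmative votes are needed; 4 voted in favor. Satisfied. (Moot — without a quorum no business can be validly transacted.)

Invalid — quorum requirement not satisfied.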